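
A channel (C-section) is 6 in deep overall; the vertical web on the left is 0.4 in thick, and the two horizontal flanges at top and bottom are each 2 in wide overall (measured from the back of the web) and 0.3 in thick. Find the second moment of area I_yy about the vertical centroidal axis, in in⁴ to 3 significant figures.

I_yy ≈ 0.923 in⁴

Decompose the section into non-overlapping parts with the origin at the bottom-left of its bounding rectangle.
Web: 0.4 × 6, A = 2.4 in², x = 0.2 in, Ī = 0.032 in⁴.
Top flange (beyond web): 1.6 × 0.3, A = 0.48 in², x = 1.2 in, Ī = 0.1024 in⁴.
Bottom flange (beyond web): 1.6 × 0.3, A = 0.48 in², x = 1.2 in, Ī = 0.1024 in⁴.
Centroid: x̄ = ΣA·x / ΣA = 0.48571 in.
Transfer each piece to the vertical centroidal axis using Ī + A·d² with d = x − 0.48571:
  web: d = -0.28571 in → contributes +0.22792 in⁴
  top flange (beyond web): d = 0.71429 in → contributes +0.3473 in⁴
  bottom flange (beyond web): d = 0.71429 in → contributes +0.3473 in⁴
Total I = 0.92251 in⁴.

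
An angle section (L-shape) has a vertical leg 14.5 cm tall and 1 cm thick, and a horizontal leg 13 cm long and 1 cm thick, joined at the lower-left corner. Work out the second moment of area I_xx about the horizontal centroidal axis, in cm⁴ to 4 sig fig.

I_xx ≈ 554.2 cm⁴

Treat the section as a set of non-overlapping primitives; coordinates are from the bounding-box lower-left.
Vertical leg: 1 × 14.5, A = 14.5 cm², y = 7.25 cm, Ī = 254.052 cm⁴.
Horizontal leg (remainder): 12 × 1, A = 12 cm², y = 0.5 cm, Ī = 1 cm⁴.
Centroid: ȳ = ΣA·y / ΣA = 4.1934 cm.
Transfer each piece to the horizontal centroidal axis using Ī + A·d² with d = y − 4.1934:
  vertical leg: d = 3.0566 cm → contributes +389.523 cm⁴
  horizontal leg (remainder): d = -3.6934 cm → contributes +164.694 cm⁴
Total I = 554.217 cm⁴.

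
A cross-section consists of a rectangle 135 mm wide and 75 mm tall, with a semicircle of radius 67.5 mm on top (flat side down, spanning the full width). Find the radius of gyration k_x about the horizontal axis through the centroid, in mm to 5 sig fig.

Treat the section as a set of non-overlapping primitives; coordinates are from the bounding-box lower-left.
Rectangular body: 135 × 75, A = 10 125 mm², y = 37.5 mm, Ī = 4 746 094 mm⁴.
Semicircular cap: semicircle r = 67.5, A = 7156.941 mm², y = 103.6479 mm, Ī = 2 278 490 mm⁴.
Centroid: ȳ = ΣA·y / ΣA = 64.89371 mm.
Transfer each piece to the horizontal axis through the centroid using Ī + A·d² with d = y − 64.89371:
  rectangular body: d = -27.39371 mm → contributes +12 344 051 mm⁴
  semicircular cap: d = 38.75418 mm → contributes +13 027 401 mm⁴
Total I = 25 371 452 mm⁴.
Radius of gyration: k = √(I/A) = √(25 371 452 / 17281.94) = 38.31567 mm.

k_x ≈ 38.316 mm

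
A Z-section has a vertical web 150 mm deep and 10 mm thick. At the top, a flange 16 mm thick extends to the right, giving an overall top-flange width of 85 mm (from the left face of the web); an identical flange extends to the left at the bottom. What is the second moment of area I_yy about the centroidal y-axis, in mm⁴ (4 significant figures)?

I_yy ≈ 5.473 × 10⁶ mm⁴

Treat the section as a set of non-overlapping primitives; coordinates are from the bounding-box lower-left.
Web: 10 × 150, A = 1 500 mm², x = 80 mm, Ī = 12 500 mm⁴.
Top flange (beyond web): 75 × 16, A = 1 200 mm², x = 122.5 mm, Ī = 562 500 mm⁴.
Bottom flange (beyond web): 75 × 16, A = 1 200 mm², x = 37.5 mm, Ī = 562 500 mm⁴.
Centroid: x̄ = ΣA·x / ΣA = 80 mm.
Transfer each piece to the centroidal y-axis using Ī + A·d² with d = x − 80:
  web: d = 0 mm → contributes +12 500 mm⁴
  top flange (beyond web): d = 42.5 mm → contributes +2 730 000 mm⁴
  bottom flange (beyond web): d = -42.5 mm → contributes +2 730 000 mm⁴
Total I = 5 472 500 mm⁴.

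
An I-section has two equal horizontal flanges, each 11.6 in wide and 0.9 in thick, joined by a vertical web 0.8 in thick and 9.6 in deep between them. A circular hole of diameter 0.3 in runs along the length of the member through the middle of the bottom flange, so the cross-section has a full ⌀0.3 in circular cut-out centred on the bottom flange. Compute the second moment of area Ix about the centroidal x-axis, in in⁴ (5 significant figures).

Ix ≈ 633.94 in⁴

Split into non-overlapping primitives; take the origin at the lower-left of the bounding box.
Bottom flange: 11.6 × 0.9, A = 10.44 in², y = 0.45 in, Ī = 0.7047 in⁴.
Web: 0.8 × 9.6, A = 7.68 in², y = 5.7 in, Ī = 58.9824 in⁴.
Top flange: 11.6 × 0.9, A = 10.44 in², y = 10.95 in, Ī = 0.7047 in⁴.
Hole (subtracted): ⌀0.3, A = 0.07068583 in², y = 0.45 in, Ī = 0.0003976078 in⁴.
Centroid: ȳ = ΣA·y / ΣA = 5.713026 in.
Transfer each piece to the centroidal x-axis using Ī + A·d² with d = y − 5.713026:
  bottom flange: d = -5.263026 in → contributes +289.8869 in⁴
  web: d = -0.01302596 in → contributes +58.9837 in⁴
  top flange: d = 5.236974 in → contributes +287.0311 in⁴
  hole: d = -5.263026 in → contributes −1.958356 in⁴
Total I = 633.9433 in⁴.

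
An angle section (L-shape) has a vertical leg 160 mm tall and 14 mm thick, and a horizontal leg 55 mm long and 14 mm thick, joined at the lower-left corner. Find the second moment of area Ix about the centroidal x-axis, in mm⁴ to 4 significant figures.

Split into non-overlapping primitives; take the origin at the lower-left of the bounding box.
Vertical leg: 14 × 160, A = 2 240 mm², y = 80 mm, Ī = 4 778 667 mm⁴.
Horizontal leg (remainder): 41 × 14, A = 574 mm², y = 7 mm, Ī = 9375.33 mm⁴.
Centroid: ȳ = ΣA·y / ΣA = 65.1095 mm.
Transfer each piece to the centroidal x-axis using Ī + A·d² with d = y − 65.1095:
  vertical leg: d = 14.8905 mm → contributes +5 275 338 mm⁴
  horizontal leg (remainder): d = -58.1095 mm → contributes +1 947 606 mm⁴
Total I = 7 222 944 mm⁴.

Ix ≈ 7.223 × 10⁶ mm⁴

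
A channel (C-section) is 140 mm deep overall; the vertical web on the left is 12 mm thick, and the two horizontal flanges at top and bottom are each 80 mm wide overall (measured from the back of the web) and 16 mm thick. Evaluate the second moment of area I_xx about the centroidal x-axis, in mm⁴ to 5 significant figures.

I_xx ≈ 1.1155 × 10⁷ mm⁴

Break the section into simple shapes (no overlaps), measuring from the bottom-left corner of the bounding box.
Web: 12 × 140, A = 1 680 mm², y = 70 mm, Ī = 2 744 000 mm⁴.
Top flange (beyond web): 68 × 16, A = 1 088 mm², y = 132 mm, Ī = 23210.67 mm⁴.
Bottom flange (beyond web): 68 × 16, A = 1 088 mm², y = 8 mm, Ī = 23210.67 mm⁴.
By symmetry the centroid is at mid-height, ȳ = 70 mm.
Transfer each piece to the centroidal x-axis using Ī + A·d² with d = y − 70:
  web: d = 0 mm → contributes +2 744 000 mm⁴
  top flange (beyond web): d = 62 mm → contributes +4 205 483 mm⁴
  bottom flange (beyond web): d = -62 mm → contributes +4 205 483 mm⁴
Total I = 11 154 965 mm⁴.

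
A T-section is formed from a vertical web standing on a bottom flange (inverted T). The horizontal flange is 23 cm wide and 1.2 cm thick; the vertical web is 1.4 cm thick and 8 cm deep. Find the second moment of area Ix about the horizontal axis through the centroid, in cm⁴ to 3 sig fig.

Break the section into simple shapes (no overlaps), measuring from the bottom-left corner of the bounding box.
Flange: 23 × 1.2, A = 27.6 cm², y = 0.6 cm, Ī = 3.312 cm⁴.
Web: 1.4 × 8, A = 11.2 cm², y = 5.2 cm, Ī = 59.733 cm⁴.
Centroid: ȳ = ΣA·y / ΣA = 1.9278 cm.
Transfer each piece to the horizontal axis through the centroid using Ī + A·d² with d = y − 1.9278:
  flange: d = -1.3278 cm → contributes +51.975 cm⁴
  web: d = 3.2722 cm → contributes +179.65 cm⁴
Total I = 231.63 cm⁴.

Ix ≈ 232 cm⁴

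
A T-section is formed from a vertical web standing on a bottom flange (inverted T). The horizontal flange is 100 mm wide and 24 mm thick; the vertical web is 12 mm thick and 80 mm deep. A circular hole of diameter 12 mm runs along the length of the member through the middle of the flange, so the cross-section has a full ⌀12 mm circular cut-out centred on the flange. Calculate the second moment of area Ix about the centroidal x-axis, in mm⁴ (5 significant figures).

Ix ≈ 2.4545 × 10⁶ mm⁴

Treat the section as a set of non-overlapping primitives; coordinates are from the bounding-box lower-left.
Flange: 100 × 24, A = 2 400 mm², y = 12 mm, Ī = 115 200 mm⁴.
Web: 12 × 80, A = 960 mm², y = 64 mm, Ī = 512 000 mm⁴.
Hole (subtracted): ⌀12, A = 113.0973 mm², y = 12 mm, Ī = 1017.876 mm⁴.
Centroid: ȳ = ΣA·y / ΣA = 27.37465 mm.
Transfer each piece to the centroidal x-axis using Ī + A·d² with d = y − 27.37465:
  flange: d = -15.37465 mm → contributes +682511.9 mm⁴
  web: d = 36.62535 mm → contributes +1 799 759 mm⁴
  hole: d = -15.37465 mm → contributes −27751.82 mm⁴
Total I = 2 454 519 mm⁴.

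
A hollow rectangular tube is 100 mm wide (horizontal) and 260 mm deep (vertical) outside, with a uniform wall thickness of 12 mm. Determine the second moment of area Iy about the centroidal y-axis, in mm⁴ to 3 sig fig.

Iy ≈ 1.30 × 10⁷ mm⁴

Split into non-overlapping primitives; take the origin at the lower-left of the bounding box.
Outer rectangle: 100 × 260, A = 26 000 mm², x = 50 mm, Ī = 21 666 667 mm⁴.
Inner void (subtracted): 76 × 236, A = 17 936 mm², x = 50 mm, Ī = 8 633 195 mm⁴.
By symmetry the centroid is at mid-width, x̄ = 50 mm.
All pieces are centred on the centroidal y-axis, so I = ΣĪ (holes subtracted) = 13 033 472 mm⁴.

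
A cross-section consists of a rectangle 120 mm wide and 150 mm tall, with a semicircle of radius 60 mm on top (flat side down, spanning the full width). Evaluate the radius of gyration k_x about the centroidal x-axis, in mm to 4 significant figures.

k_x ≈ 57.64 mm

Decompose the section into non-overlapping parts with the origin at the bottom-left of its bounding rectangle.
Rectangular body: 120 × 150, A = 18 000 mm², y = 75 mm, Ī = 33 750 000 mm⁴.
Semicircular cap: semicircle r = 60, A = 5654.87 mm², y = 175.465 mm, Ī = 1 422 450 mm⁴.
Centroid: ȳ = ΣA·y / ΣA = 99.0168 mm.
Transfer each piece to the centroidal x-axis using Ī + A·d² with d = y − 99.0168:
  rectangular body: d = -24.0168 mm → contributes +44 132 550 mm⁴
  semicircular cap: d = 76.448 mm → contributes +34 471 132 mm⁴
Total I = 78 603 682 mm⁴.
Radius of gyration: k = √(I/A) = √(78 603 682 / 23654.9) = 57.6449 mm.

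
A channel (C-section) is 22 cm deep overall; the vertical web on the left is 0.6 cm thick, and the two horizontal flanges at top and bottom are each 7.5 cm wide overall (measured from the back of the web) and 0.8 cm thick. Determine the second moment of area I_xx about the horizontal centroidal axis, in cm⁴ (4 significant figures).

Split into non-overlapping primitives; take the origin at the lower-left of the bounding box.
Web: 0.6 × 22, A = 13.2 cm², y = 11 cm, Ī = 532.4 cm⁴.
Top flange (beyond web): 6.9 × 0.8, A = 5.52 cm², y = 21.6 cm, Ī = 0.2944 cm⁴.
Bottom flange (beyond web): 6.9 × 0.8, A = 5.52 cm², y = 0.4 cm, Ī = 0.2944 cm⁴.
By symmetry the centroid is at mid-height, ȳ = 11 cm.
Transfer each piece to the horizontal centroidal axis using Ī + A·d² with d = y − 11:
  web: d = 0 cm → contributes +532.4 cm⁴
  top flange (beyond web): d = 10.6 cm → contributes +620.522 cm⁴
  bottom flange (beyond web): d = -10.6 cm → contributes +620.522 cm⁴
Total I = 1773.44 cm⁴.

I_xx ≈ 1773 cm⁴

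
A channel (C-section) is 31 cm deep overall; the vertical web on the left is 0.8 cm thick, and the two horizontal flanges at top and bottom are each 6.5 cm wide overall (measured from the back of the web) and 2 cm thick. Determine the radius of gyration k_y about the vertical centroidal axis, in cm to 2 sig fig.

k_y ≈ 2.0 cm

Decompose the section into non-overlapping parts with the origin at the bottom-left of its bounding rectangle.
Web: 0.8 × 31, A = 24.8 cm², x = 0.4 cm, Ī = 1.323 cm⁴.
Top flange (beyond web): 5.7 × 2, A = 11.4 cm², x = 3.65 cm, Ī = 30.87 cm⁴.
Bottom flange (beyond web): 5.7 × 2, A = 11.4 cm², x = 3.65 cm, Ī = 30.87 cm⁴.
Centroid: x̄ = ΣA·x / ΣA = 1.957 cm.
Transfer each piece to the vertical centroidal axis using Ī + A·d² with d = x − 1.957:
  web: d = -1.557 cm → contributes +61.42 cm⁴
  top flange (beyond web): d = 1.693 cm → contributes +63.55 cm⁴
  bottom flange (beyond web): d = 1.693 cm → contributes +63.55 cm⁴
Total I = 188.5 cm⁴.
Radius of gyration: k = √(I/A) = √(188.5 / 47.6) = 1.99 cm.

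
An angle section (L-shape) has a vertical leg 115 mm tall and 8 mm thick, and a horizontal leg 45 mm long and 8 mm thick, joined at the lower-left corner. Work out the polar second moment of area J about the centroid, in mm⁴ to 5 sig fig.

J ≈ 1.8085 × 10⁶ mm⁴

Break the section into simple shapes (no overlaps), measuring from the bottom-left corner of the bounding box.
Vertical leg: 8 × 115, A = 920 mm², y = 57.5 mm, Ī = 1 013 917 mm⁴.
Horizontal leg (remainder): 37 × 8, A = 296 mm², y = 4 mm, Ī = 1578.667 mm⁴.
Centroid: ȳ = ΣA·y / ΣA = 44.47697 mm.
Transfer each piece to the centroidal x-axis using Ī + A·d² with d = y − 44.47697:
  vertical leg: d = 13.02303 mm → contributes +1 169 948 mm⁴
  horizontal leg (remainder): d = -40.47697 mm → contributes +486540.7 mm⁴
Total I = 1 656 489 mm⁴.
For the y-axis: x̄ = 9.476974 mm.
Repeating about the centroidal y-axis gives I_y = 152048.7 mm⁴.
Polar second moment: J = I_x + I_y = 1 808 537 mm⁴.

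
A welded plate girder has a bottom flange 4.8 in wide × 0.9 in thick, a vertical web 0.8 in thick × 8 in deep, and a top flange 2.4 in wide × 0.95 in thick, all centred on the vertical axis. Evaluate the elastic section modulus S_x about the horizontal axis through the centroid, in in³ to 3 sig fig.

S_x ≈ 28.3 in³

Decompose the section into non-overlapping parts with the origin at the bottom-left of its bounding rectangle.
Bottom plate: 4.8 × 0.9, A = 4.32 in², y = 0.45 in, Ī = 0.2916 in⁴.
Web plate: 0.8 × 8, A = 6.4 in², y = 4.9 in, Ī = 34.133 in⁴.
Top plate: 2.4 × 0.95, A = 2.28 in², y = 9.375 in, Ī = 0.17148 in⁴.
Centroid: ȳ = ΣA·y / ΣA = 4.2061 in.
Transfer each piece to the horizontal axis through the centroid using Ī + A·d² with d = y − 4.2061:
  bottom plate: d = -3.7561 in → contributes +61.239 in⁴
  web plate: d = 0.69392 in → contributes +37.215 in⁴
  top plate: d = 5.1689 in → contributes +61.088 in⁴
Total I = 159.54 in⁴.
Extreme fibre distance c = 5.6439 in; S = I/c = 28.268 in³.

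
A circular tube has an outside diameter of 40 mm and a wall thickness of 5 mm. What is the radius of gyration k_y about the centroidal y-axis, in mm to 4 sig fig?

k_y ≈ 12.50 mm

Treat the section as a set of non-overlapping primitives; coordinates are from the bounding-box lower-left.
Outer circle: ⌀40, A = 1256.64 mm², x = 20 mm, Ī = 125 664 mm⁴.
Bore (subtracted): ⌀30, A = 706.858 mm², x = 20 mm, Ī = 39760.8 mm⁴.
By symmetry the centroid is at mid-width, x̄ = 20 mm.
All pieces are centred on the centroidal y-axis, so I = ΣĪ (holes subtracted) = 85902.9 mm⁴.
Radius of gyration: k = √(I/A) = √(85902.9 / 549.779) = 12.5 mm.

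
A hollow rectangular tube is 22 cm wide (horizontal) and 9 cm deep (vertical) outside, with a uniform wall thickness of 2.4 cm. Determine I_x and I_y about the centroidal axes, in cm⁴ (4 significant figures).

I_x ≈ 1230 cm⁴, I_y ≈ 6205 cm⁴

Decompose the section into non-overlapping parts with the origin at the bottom-left of its bounding rectangle.
Outer rectangle: 22 × 9, A = 198 cm², y = 4.5 cm, Ī = 1336.5 cm⁴.
Inner void (subtracted): 17.2 × 4.2, A = 72.24 cm², y = 4.5 cm, Ī = 106.193 cm⁴.
By symmetry the centroid is at mid-height, ȳ = 4.5 cm.
All pieces are centred on the centroidal x-axis, so I = ΣĪ (holes subtracted) = 1230.31 cm⁴.
Repeating about the centroidal y-axis gives I_y = 6205.04 cm⁴.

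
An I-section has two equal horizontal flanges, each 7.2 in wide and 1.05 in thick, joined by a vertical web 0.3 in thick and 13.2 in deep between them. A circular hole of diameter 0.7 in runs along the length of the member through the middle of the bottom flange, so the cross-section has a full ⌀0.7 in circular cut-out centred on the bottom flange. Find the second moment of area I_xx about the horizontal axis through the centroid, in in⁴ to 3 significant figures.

I_xx ≈ 807 in⁴

Treat the section as a set of non-overlapping primitives; coordinates are from the bounding-box lower-left.
Bottom flange: 7.2 × 1.05, A = 7.56 in², y = 0.525 in, Ī = 0.69458 in⁴.
Web: 0.3 × 13.2, A = 3.96 in², y = 7.65 in, Ī = 57.499 in⁴.
Top flange: 7.2 × 1.05, A = 7.56 in², y = 14.775 in, Ī = 0.69458 in⁴.
Hole (subtracted): ⌀0.7, A = 0.38485 in², y = 0.525 in, Ī = 0.011786 in⁴.
Centroid: ȳ = ΣA·y / ΣA = 7.7967 in.
Transfer each piece to the horizontal axis through the centroid using Ī + A·d² with d = y − 7.7967:
  bottom flange: d = -7.2717 in → contributes +400.45 in⁴
  web: d = -0.14667 in → contributes +57.584 in⁴
  top flange: d = 6.9783 in → contributes +368.84 in⁴
  hole: d = -7.2717 in → contributes −20.361 in⁴
Total I = 806.51 in⁴.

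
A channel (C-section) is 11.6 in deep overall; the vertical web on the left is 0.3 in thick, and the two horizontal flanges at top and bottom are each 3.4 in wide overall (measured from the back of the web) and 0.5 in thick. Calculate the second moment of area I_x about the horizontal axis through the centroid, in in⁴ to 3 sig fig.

Split into non-overlapping primitives; take the origin at the lower-left of the bounding box.
Web: 0.3 × 11.6, A = 3.48 in², y = 5.8 in, Ī = 39.022 in⁴.
Top flange (beyond web): 3.1 × 0.5, A = 1.55 in², y = 11.35 in, Ī = 0.032292 in⁴.
Bottom flange (beyond web): 3.1 × 0.5, A = 1.55 in², y = 0.25 in, Ī = 0.032292 in⁴.
By symmetry the centroid is at mid-height, ȳ = 5.8 in.
Transfer each piece to the horizontal axis through the centroid using Ī + A·d² with d = y − 5.8:
  web: d = 0 in → contributes +39.022 in⁴
  top flange (beyond web): d = 5.55 in → contributes +47.776 in⁴
  bottom flange (beyond web): d = -5.55 in → contributes +47.776 in⁴
Total I = 134.57 in⁴.

I_x ≈ 135 in⁴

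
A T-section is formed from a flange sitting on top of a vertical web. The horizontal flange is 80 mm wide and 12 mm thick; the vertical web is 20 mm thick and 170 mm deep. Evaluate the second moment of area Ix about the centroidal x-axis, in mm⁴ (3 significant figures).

Treat the section as a set of non-overlapping primitives; coordinates are from the bounding-box lower-left.
Flange: 80 × 12, A = 960 mm², y = 176 mm, Ī = 11 520 mm⁴.
Web: 20 × 170, A = 3 400 mm², y = 85 mm, Ī = 8 188 333 mm⁴.
Centroid: ȳ = ΣA·y / ΣA = 105.04 mm.
Transfer each piece to the centroidal x-axis using Ī + A·d² with d = y − 105.04:
  flange: d = 70.963 mm → contributes +4 845 879 mm⁴
  web: d = -20.037 mm → contributes +9 553 329 mm⁴
Total I = 14 399 207 mm⁴.

Ix ≈ 1.44 × 10⁷ mm⁴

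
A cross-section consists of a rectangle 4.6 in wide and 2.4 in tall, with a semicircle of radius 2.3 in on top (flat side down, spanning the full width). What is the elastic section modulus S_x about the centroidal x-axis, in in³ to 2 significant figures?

Decompose the section into non-overlapping parts with the origin at the bottom-left of its bounding rectangle.
Rectangular body: 4.6 × 2.4, A = 11.04 in², y = 1.2 in, Ī = 5.299 in⁴.
Semicircular cap: semicircle r = 2.3, A = 8.31 in², y = 3.376 in, Ī = 3.071 in⁴.
Centroid: ȳ = ΣA·y / ΣA = 2.135 in.
Transfer each piece to the centroidal x-axis using Ī + A·d² with d = y − 2.135:
  rectangular body: d = -0.9345 in → contributes +14.94 in⁴
  semicircular cap: d = 1.242 in → contributes +15.88 in⁴
Total I = 30.82 in⁴.
Extreme fibre distance c = 2.565 in; S = I/c = 12.01 in³.

S_x ≈ 12 in³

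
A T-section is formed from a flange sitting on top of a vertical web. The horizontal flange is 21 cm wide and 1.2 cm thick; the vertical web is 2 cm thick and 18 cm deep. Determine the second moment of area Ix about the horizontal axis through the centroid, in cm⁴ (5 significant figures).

Break the section into simple shapes (no overlaps), measuring from the bottom-left corner of the bounding box.
Flange: 21 × 1.2, A = 25.2 cm², y = 18.6 cm, Ī = 3.024 cm⁴.
Web: 2 × 18, A = 36 cm², y = 9 cm, Ī = 972 cm⁴.
Centroid: ȳ = ΣA·y / ΣA = 12.95294 cm.
Transfer each piece to the horizontal axis through the centroid using Ī + A·d² with d = y − 12.95294:
  flange: d = 5.647059 cm → contributes +806.6337 cm⁴
  web: d = -3.952941 cm → contributes +1534.527 cm⁴
Total I = 2341.16 cm⁴.

Ix ≈ 2341.2 cm⁴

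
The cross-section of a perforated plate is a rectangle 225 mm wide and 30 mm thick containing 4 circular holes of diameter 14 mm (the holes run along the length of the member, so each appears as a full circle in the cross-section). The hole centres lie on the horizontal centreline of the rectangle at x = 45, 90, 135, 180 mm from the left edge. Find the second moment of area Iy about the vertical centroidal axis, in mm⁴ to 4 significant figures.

Iy ≈ 2.691 × 10⁷ mm⁴

Decompose the section into non-overlapping parts with the origin at the bottom-left of its bounding rectangle.
Plate: 225 × 30, A = 6 750 mm², x = 112.5 mm, Ī = 28 476 563 mm⁴.
Hole 1 (subtracted): ⌀14, A = 153.938 mm², x = 45 mm, Ī = 1885.74 mm⁴.
Hole 2 (subtracted): ⌀14, A = 153.938 mm², x = 90 mm, Ī = 1885.74 mm⁴.
Hole 3 (subtracted): ⌀14, A = 153.938 mm², x = 135 mm, Ī = 1885.74 mm⁴.
Hole 4 (subtracted): ⌀14, A = 153.938 mm², x = 180 mm, Ī = 1885.74 mm⁴.
By symmetry the centroid is at mid-width, x̄ = 112.5 mm.
Transfer each piece to the vertical centroidal axis using Ī + A·d² with d = x − 112.5:
  plate: d = 0 mm → contributes +28 476 563 mm⁴
  hole 1: d = -67.5 mm → contributes −703 266 mm⁴
  hole 2: d = -22.5 mm → contributes −79816.9 mm⁴
  hole 3: d = 22.5 mm → contributes −79816.9 mm⁴
  hole 4: d = 67.5 mm → contributes −703 266 mm⁴
Total I = 26 910 397 mm⁴.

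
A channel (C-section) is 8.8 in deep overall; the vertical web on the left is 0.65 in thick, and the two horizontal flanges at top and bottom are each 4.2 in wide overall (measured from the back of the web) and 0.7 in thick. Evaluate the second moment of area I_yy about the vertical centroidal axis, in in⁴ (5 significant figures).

I_yy ≈ 17.149 in⁴

Decompose the section into non-overlapping parts with the origin at the bottom-left of its bounding rectangle.
Web: 0.65 × 8.8, A = 5.72 in², x = 0.325 in, Ī = 0.2013917 in⁴.
Top flange (beyond web): 3.55 × 0.7, A = 2.485 in², x = 2.425 in, Ī = 2.609768 in⁴.
Bottom flange (beyond web): 3.55 × 0.7, A = 2.485 in², x = 2.425 in, Ī = 2.609768 in⁴.
Centroid: x̄ = ΣA·x / ΣA = 1.301333 in.
Transfer each piece to the vertical centroidal axis using Ī + A·d² with d = x − 1.301333:
  web: d = -0.976333 in → contributes +5.653845 in⁴
  top flange (beyond web): d = 1.123667 in → contributes +5.747397 in⁴
  bottom flange (beyond web): d = 1.123667 in → contributes +5.747397 in⁴
Total I = 17.14864 in⁴.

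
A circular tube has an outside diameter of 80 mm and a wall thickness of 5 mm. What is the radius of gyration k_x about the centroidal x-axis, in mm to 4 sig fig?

k_x ≈ 26.58 mm

Decompose the section into non-overlapping parts with the origin at the bottom-left of its bounding rectangle.
Outer circle: ⌀80, A = 5026.55 mm², y = 40 mm, Ī = 2 010 619 mm⁴.
Bore (subtracted): ⌀70, A = 3848.45 mm², y = 40 mm, Ī = 1 178 588 mm⁴.
By symmetry the centroid is at mid-height, ȳ = 40 mm.
All pieces are centred on the centroidal x-axis, so I = ΣĪ (holes subtracted) = 832 031 mm⁴.
Radius of gyration: k = √(I/A) = √(832 031 / 1178.1) = 26.5754 mm.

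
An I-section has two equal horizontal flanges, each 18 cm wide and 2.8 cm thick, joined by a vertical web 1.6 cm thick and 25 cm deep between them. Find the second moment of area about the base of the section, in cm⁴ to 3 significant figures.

I_base ≈ 5.46 × 10⁴ cm⁴

Split into non-overlapping primitives; take the origin at the lower-left of the bounding box.
Bottom flange: 18 × 2.8, A = 50.4 cm², y = 1.4 cm, Ī = 32.928 cm⁴.
Web: 1.6 × 25, A = 40 cm², y = 15.3 cm, Ī = 2083.3 cm⁴.
Top flange: 18 × 2.8, A = 50.4 cm², y = 29.2 cm, Ī = 32.928 cm⁴.
Transfer each piece to a horizontal axis along the bottom face using Ī + A·d² with d = y − 0:
  bottom flange: d = 1.4 cm → contributes +131.71 cm⁴
  web: d = 15.3 cm → contributes +11 447 cm⁴
  top flange: d = 29.2 cm → contributes +43 006 cm⁴
Total I = 54 585 cm⁴.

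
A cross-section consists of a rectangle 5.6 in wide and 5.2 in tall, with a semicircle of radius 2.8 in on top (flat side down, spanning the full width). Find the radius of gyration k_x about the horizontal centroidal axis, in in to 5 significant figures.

Break the section into simple shapes (no overlaps), measuring from the bottom-left corner of the bounding box.
Rectangular body: 5.6 × 5.2, A = 29.12 in², y = 2.6 in, Ī = 65.61707 in⁴.
Semicircular cap: semicircle r = 2.8, A = 12.31504 in², y = 6.388357 in, Ī = 6.746277 in⁴.
Centroid: ȳ = ΣA·y / ΣA = 3.72595 in.
Transfer each piece to the horizontal centroidal axis using Ī + A·d² with d = y − 3.72595:
  rectangular body: d = -1.12595 in → contributes +102.5343 in⁴
  semicircular cap: d = 2.662407 in → contributes +94.04037 in⁴
Total I = 196.5747 in⁴.
Radius of gyration: k = √(I/A) = √(196.5747 / 41.43504) = 2.178111 in.

k_x ≈ 2.1781 in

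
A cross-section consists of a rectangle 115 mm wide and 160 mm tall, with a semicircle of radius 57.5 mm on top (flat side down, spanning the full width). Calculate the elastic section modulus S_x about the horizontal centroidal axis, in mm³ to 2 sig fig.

S_x ≈ 7.4 × 10⁵ mm³

Treat the section as a set of non-overlapping primitives; coordinates are from the bounding-box lower-left.
Rectangular body: 115 × 160, A = 18 400 mm², y = 80 mm, Ī = 39 253 333 mm⁴.
Semicircular cap: semicircle r = 57.5, A = 5 193 mm², y = 184.4 mm, Ī = 1 199 785 mm⁴.
Centroid: ȳ = ΣA·y / ΣA = 103 mm.
Transfer each piece to the horizontal centroidal axis using Ī + A·d² with d = y − 103:
  rectangular body: d = -22.98 mm → contributes +48 971 369 mm⁴
  semicircular cap: d = 81.42 mm → contributes +35 630 080 mm⁴
Total I = 84 601 449 mm⁴.
Extreme fibre distance c = 114.5 mm; S = I/c = 738 759 mm³.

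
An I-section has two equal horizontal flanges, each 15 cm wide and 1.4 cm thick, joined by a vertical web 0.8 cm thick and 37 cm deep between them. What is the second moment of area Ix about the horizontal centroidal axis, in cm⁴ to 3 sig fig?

Ix ≈ 1.89 × 10⁴ cm⁴

Decompose the section into non-overlapping parts with the origin at the bottom-left of its bounding rectangle.
Bottom flange: 15 × 1.4, A = 21 cm², y = 0.7 cm, Ī = 3.43 cm⁴.
Web: 0.8 × 37, A = 29.6 cm², y = 19.9 cm, Ī = 3376.9 cm⁴.
Top flange: 15 × 1.4, A = 21 cm², y = 39.1 cm, Ī = 3.43 cm⁴.
By symmetry the centroid is at mid-height, ȳ = 19.9 cm.
Transfer each piece to the horizontal centroidal axis using Ī + A·d² with d = y − 19.9:
  bottom flange: d = -19.2 cm → contributes +7744.9 cm⁴
  web: d = 0 cm → contributes +3376.9 cm⁴
  top flange: d = 19.2 cm → contributes +7744.9 cm⁴
Total I = 18 867 cm⁴.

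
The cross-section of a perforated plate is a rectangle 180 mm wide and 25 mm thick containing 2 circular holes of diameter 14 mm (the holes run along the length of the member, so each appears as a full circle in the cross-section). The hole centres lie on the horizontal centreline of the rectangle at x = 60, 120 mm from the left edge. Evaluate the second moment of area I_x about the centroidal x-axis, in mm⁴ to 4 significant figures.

I_x ≈ 2.306 × 10⁵ mm⁴

Treat the section as a set of non-overlapping primitives; coordinates are from the bounding-box lower-left.
Plate: 180 × 25, A = 4 500 mm², y = 12.5 mm, Ī = 234 375 mm⁴.
Hole 1 (subtracted): ⌀14, A = 153.938 mm², y = 12.5 mm, Ī = 1885.74 mm⁴.
Hole 2 (subtracted): ⌀14, A = 153.938 mm², y = 12.5 mm, Ī = 1885.74 mm⁴.
By symmetry the centroid is at mid-height, ȳ = 12.5 mm.
All pieces are centred on the centroidal x-axis, so I = ΣĪ (holes subtracted) = 230 604 mm⁴.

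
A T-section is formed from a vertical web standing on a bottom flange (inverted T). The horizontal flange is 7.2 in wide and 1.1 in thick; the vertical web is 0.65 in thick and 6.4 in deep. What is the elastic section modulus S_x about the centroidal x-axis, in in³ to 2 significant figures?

S_x ≈ 9.4 in³

Treat the section as a set of non-overlapping primitives; coordinates are from the bounding-box lower-left.
Flange: 7.2 × 1.1, A = 7.92 in², y = 0.55 in, Ī = 0.7986 in⁴.
Web: 0.65 × 6.4, A = 4.16 in², y = 4.3 in, Ī = 14.2 in⁴.
Centroid: ȳ = ΣA·y / ΣA = 1.841 in.
Transfer each piece to the centroidal x-axis using Ī + A·d² with d = y − 1.841:
  flange: d = -1.291 in → contributes +14.01 in⁴
  web: d = 2.459 in → contributes +39.35 in⁴
Total I = 53.35 in⁴.
Extreme fibre distance c = 5.659 in; S = I/c = 9.429 in³.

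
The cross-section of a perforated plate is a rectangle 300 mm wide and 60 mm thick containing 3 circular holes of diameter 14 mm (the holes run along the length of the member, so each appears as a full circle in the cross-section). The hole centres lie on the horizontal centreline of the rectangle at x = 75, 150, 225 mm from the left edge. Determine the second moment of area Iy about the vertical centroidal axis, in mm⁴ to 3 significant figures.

Split into non-overlapping primitives; take the origin at the lower-left of the bounding box.
Plate: 300 × 60, A = 18 000 mm², x = 150 mm, Ī = 135 000 000 mm⁴.
Hole 1 (subtracted): ⌀14, A = 153.94 mm², x = 75 mm, Ī = 1885.7 mm⁴.
Hole 2 (subtracted): ⌀14, A = 153.94 mm², x = 150 mm, Ī = 1885.7 mm⁴.
Hole 3 (subtracted): ⌀14, A = 153.94 mm², x = 225 mm, Ī = 1885.7 mm⁴.
By symmetry the centroid is at mid-width, x̄ = 150 mm.
Transfer each piece to the vertical centroidal axis using Ī + A·d² with d = x − 150:
  plate: d = 0 mm → contributes +135 000 000 mm⁴
  hole 1: d = -75 mm → contributes −867 787 mm⁴
  hole 2: d = 0 mm → contributes −1885.7 mm⁴
  hole 3: d = 75 mm → contributes −867 787 mm⁴
Total I = 133 262 540 mm⁴.

Iy ≈ 1.33 × 10⁸ mm⁴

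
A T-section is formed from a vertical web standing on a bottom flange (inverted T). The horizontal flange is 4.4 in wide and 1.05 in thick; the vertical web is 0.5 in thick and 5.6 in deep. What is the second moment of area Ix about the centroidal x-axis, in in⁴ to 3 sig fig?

Ix ≈ 27.0 in⁴

Decompose the section into non-overlapping parts with the origin at the bottom-left of its bounding rectangle.
Flange: 4.4 × 1.05, A = 4.62 in², y = 0.525 in, Ī = 0.42446 in⁴.
Web: 0.5 × 5.6, A = 2.8 in², y = 3.85 in, Ī = 7.3173 in⁴.
Centroid: ȳ = ΣA·y / ΣA = 1.7797 in.
Transfer each piece to the centroidal x-axis using Ī + A·d² with d = y − 1.7797:
  flange: d = -1.2547 in → contributes +7.6978 in⁴
  web: d = 2.0703 in → contributes +19.318 in⁴
Total I = 27.016 in⁴.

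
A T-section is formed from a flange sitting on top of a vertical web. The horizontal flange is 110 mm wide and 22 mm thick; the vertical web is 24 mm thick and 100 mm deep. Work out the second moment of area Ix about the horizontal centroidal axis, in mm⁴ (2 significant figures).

Split into non-overlapping primitives; take the origin at the lower-left of the bounding box.
Flange: 110 × 22, A = 2 420 mm², y = 111 mm, Ī = 97 607 mm⁴.
Web: 24 × 100, A = 2 400 mm², y = 50 mm, Ī = 2 000 000 mm⁴.
Centroid: ȳ = ΣA·y / ΣA = 80.63 mm.
Transfer each piece to the horizontal centroidal axis using Ī + A·d² with d = y − 80.63:
  flange: d = 30.37 mm → contributes +2 330 168 mm⁴
  web: d = -30.63 mm → contributes +4 251 166 mm⁴
Total I = 6 581 334 mm⁴.

Ix ≈ 6.6 × 10⁶ mm⁴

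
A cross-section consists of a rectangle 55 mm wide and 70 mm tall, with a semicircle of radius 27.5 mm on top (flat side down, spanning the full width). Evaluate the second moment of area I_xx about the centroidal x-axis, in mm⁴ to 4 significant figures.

I_xx ≈ 3.612 × 10⁶ mm⁴

Treat the section as a set of non-overlapping primitives; coordinates are from the bounding-box lower-left.
Rectangular body: 55 × 70, A = 3 850 mm², y = 35 mm, Ī = 1 572 083 mm⁴.
Semicircular cap: semicircle r = 27.5, A = 1187.91 mm², y = 81.6714 mm, Ī = 62771.5 mm⁴.
Centroid: ȳ = ΣA·y / ΣA = 46.0049 mm.
Transfer each piece to the centroidal x-axis using Ī + A·d² with d = y − 46.0049:
  rectangular body: d = -11.0049 mm → contributes +2 038 346 mm⁴
  semicircular cap: d = 35.6665 mm → contributes +1 573 916 mm⁴
Total I = 3 612 262 mm⁴.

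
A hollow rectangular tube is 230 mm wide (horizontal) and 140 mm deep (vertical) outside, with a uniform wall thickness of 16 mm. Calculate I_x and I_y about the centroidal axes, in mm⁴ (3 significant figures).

I_x ≈ 3.18 × 10⁷ mm⁴, I_y ≈ 7.21 × 10⁷ mm⁴

Split into non-overlapping primitives; take the origin at the lower-left of the bounding box.
Outer rectangle: 230 × 140, A = 32 200 mm², y = 70 mm, Ī = 52 593 333 mm⁴.
Inner void (subtracted): 198 × 108, A = 21 384 mm², y = 70 mm, Ī = 20 785 248 mm⁴.
By symmetry the centroid is at mid-height, ȳ = 70 mm.
All pieces are centred on the centroidal x-axis, so I = ΣĪ (holes subtracted) = 31 808 085 mm⁴.
Repeating about the centroidal y-axis gives I_y = 72 086 805 mm⁴.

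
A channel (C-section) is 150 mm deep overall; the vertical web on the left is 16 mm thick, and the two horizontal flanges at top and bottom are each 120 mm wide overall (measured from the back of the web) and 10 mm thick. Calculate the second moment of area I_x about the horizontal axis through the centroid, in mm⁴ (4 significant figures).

Treat the section as a set of non-overlapping primitives; coordinates are from the bounding-box lower-left.
Web: 16 × 150, A = 2 400 mm², y = 75 mm, Ī = 4 500 000 mm⁴.
Top flange (beyond web): 104 × 10, A = 1 040 mm², y = 145 mm, Ī = 8666.67 mm⁴.
Bottom flange (beyond web): 104 × 10, A = 1 040 mm², y = 5 mm, Ī = 8666.67 mm⁴.
By symmetry the centroid is at mid-height, ȳ = 75 mm.
Transfer each piece to the horizontal axis through the centroid using Ī + A·d² with d = y − 75:
  web: d = 0 mm → contributes +4 500 000 mm⁴
  top flange (beyond web): d = 70 mm → contributes +5 104 667 mm⁴
  bottom flange (beyond web): d = -70 mm → contributes +5 104 667 mm⁴
Total I = 14 709 333 mm⁴.

I_x ≈ 1.471 × 10⁷ mm⁴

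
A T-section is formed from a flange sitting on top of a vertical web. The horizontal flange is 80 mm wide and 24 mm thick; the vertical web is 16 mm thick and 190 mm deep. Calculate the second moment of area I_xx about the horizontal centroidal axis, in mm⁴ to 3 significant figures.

Split into non-overlapping primitives; take the origin at the lower-left of the bounding box.
Flange: 80 × 24, A = 1 920 mm², y = 202 mm, Ī = 92 160 mm⁴.
Web: 16 × 190, A = 3 040 mm², y = 95 mm, Ī = 9 145 333 mm⁴.
Centroid: ȳ = ΣA·y / ΣA = 136.42 mm.
Transfer each piece to the horizontal centroidal axis using Ī + A·d² with d = y − 136.42:
  flange: d = 65.581 mm → contributes +8 349 736 mm⁴
  web: d = -41.419 mm → contributes +14 360 645 mm⁴
Total I = 22 710 381 mm⁴.

I_xx ≈ 2.27 × 10⁷ mm⁴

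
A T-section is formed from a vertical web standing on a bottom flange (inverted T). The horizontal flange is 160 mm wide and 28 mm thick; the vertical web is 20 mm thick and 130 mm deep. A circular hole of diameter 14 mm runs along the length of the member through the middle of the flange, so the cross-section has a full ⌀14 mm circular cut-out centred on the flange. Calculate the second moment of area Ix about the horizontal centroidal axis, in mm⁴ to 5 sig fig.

Ix ≈ 1.4088 × 10⁷ mm⁴

Treat the section as a set of non-overlapping primitives; coordinates are from the bounding-box lower-left.
Flange: 160 × 28, A = 4 480 mm², y = 14 mm, Ī = 292693.3 mm⁴.
Web: 20 × 130, A = 2 600 mm², y = 93 mm, Ī = 3 661 667 mm⁴.
Hole (subtracted): ⌀14, A = 153.938 mm², y = 14 mm, Ī = 1885.741 mm⁴.
Centroid: ȳ = ΣA·y / ΣA = 43.6561 mm.
Transfer each piece to the horizontal centroidal axis using Ī + A·d² with d = y − 43.6561:
  flange: d = -29.6561 mm → contributes +4 232 783 mm⁴
  web: d = 49.3439 mm → contributes +9 992 199 mm⁴
  hole: d = -29.6561 mm → contributes −137271.8 mm⁴
Total I = 14 087 711 mm⁴.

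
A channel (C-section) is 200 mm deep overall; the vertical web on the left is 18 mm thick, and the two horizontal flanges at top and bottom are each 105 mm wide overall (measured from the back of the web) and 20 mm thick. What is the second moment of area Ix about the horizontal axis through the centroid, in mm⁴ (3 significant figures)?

Break the section into simple shapes (no overlaps), measuring from the bottom-left corner of the bounding box.
Web: 18 × 200, A = 3 600 mm², y = 100 mm, Ī = 12 000 000 mm⁴.
Top flange (beyond web): 87 × 20, A = 1 740 mm², y = 190 mm, Ī = 58 000 mm⁴.
Bottom flange (beyond web): 87 × 20, A = 1 740 mm², y = 10 mm, Ī = 58 000 mm⁴.
By symmetry the centroid is at mid-height, ȳ = 100 mm.
Transfer each piece to the horizontal axis through the centroid using Ī + A·d² with d = y − 100:
  web: d = 0 mm → contributes +12 000 000 mm⁴
  top flange (beyond web): d = 90 mm → contributes +14 152 000 mm⁴
  bottom flange (beyond web): d = -90 mm → contributes +14 152 000 mm⁴
Total I = 40 304 000 mm⁴.

Ix ≈ 4.03 × 10⁷ mm⁴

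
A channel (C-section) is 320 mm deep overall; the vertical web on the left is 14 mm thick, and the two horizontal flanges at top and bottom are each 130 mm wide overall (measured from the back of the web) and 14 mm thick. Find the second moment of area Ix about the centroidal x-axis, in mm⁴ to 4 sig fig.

Ix ≈ 1.143 × 10⁸ mm⁴

Decompose the section into non-overlapping parts with the origin at the bottom-left of its bounding rectangle.
Web: 14 × 320, A = 4 480 mm², y = 160 mm, Ī = 38 229 333 mm⁴.
Top flange (beyond web): 116 × 14, A = 1 624 mm², y = 313 mm, Ī = 26525.3 mm⁴.
Bottom flange (beyond web): 116 × 14, A = 1 624 mm², y = 7 mm, Ī = 26525.3 mm⁴.
By symmetry the centroid is at mid-height, ȳ = 160 mm.
Transfer each piece to the centroidal x-axis using Ī + A·d² with d = y − 160:
  web: d = 0 mm → contributes +38 229 333 mm⁴
  top flange (beyond web): d = 153 mm → contributes +38 042 741 mm⁴
  bottom flange (beyond web): d = -153 mm → contributes +38 042 741 mm⁴
Total I = 114 314 816 mm⁴.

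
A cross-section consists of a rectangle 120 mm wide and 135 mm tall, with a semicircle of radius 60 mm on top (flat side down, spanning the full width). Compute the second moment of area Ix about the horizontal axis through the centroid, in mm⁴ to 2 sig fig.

Ix ≈ 6.2 × 10⁷ mm⁴

Decompose the section into non-overlapping parts with the origin at the bottom-left of its bounding rectangle.
Rectangular body: 120 × 135, A = 16 200 mm², y = 67.5 mm, Ī = 24 603 750 mm⁴.
Semicircular cap: semicircle r = 60, A = 5 655 mm², y = 160.5 mm, Ī = 1 422 450 mm⁴.
Centroid: ȳ = ΣA·y / ΣA = 91.55 mm.
Transfer each piece to the horizontal axis through the centroid using Ī + A·d² with d = y − 91.55:
  rectangular body: d = -24.05 mm → contributes +33 977 221 mm⁴
  semicircular cap: d = 68.91 mm → contributes +28 275 466 mm⁴
Total I = 62 252 687 mm⁴.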